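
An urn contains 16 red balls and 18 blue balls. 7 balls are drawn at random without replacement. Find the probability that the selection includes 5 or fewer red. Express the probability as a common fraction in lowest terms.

There are C(34,7) = 5379616 ways to choose the 7.
Count the complement (more than 5 red): C(16,6)·C(18,1) + C(16,7)·C(18,0) = 144144 + 11440 = 155584.
Probability = 1 − 155584/5379616 = 5224032/5379616 = 873/899.

873/899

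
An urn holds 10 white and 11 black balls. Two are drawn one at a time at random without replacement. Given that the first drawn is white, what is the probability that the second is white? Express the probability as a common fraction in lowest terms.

9/20

After removing one white, 20 remain: 9 white and 11 black.
So the probability the next is white is 9/20.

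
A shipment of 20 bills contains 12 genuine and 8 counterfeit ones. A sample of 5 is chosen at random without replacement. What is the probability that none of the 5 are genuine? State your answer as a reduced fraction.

There are C(20,5) = 15504 possible selections.
Selections with no genuine (all counterfeit): C(8,5) = 56.
Probability = 56/15504 = 7/1938.

7/1938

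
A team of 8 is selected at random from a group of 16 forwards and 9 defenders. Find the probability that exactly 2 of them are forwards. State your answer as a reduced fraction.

224/24035

There are C(25,8) = 1081575 ways to choose 8 from 25.
Selections with exactly 2 forwards: choose 2 of the 16 forwards and 6 of the 9 defenders, C(16,2)·C(9,6) = 120·84 = 10080.
Probability = 10080/1081575 = 224/24035.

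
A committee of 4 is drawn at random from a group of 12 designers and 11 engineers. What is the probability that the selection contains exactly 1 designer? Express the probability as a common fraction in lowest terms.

There are C(23,4) = 8855 ways to choose 4 from 23.
Selections with exactly 1 designer: choose 1 of the 12 designers and 3 of the 11 engineers, C(12,1)·C(11,3) = 12·165 = 1980.
Probability = 1980/8855 = 36/161.

36/161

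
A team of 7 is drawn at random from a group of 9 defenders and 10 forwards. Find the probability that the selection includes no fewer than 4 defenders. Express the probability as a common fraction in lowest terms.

There are C(19,7) = 50388 ways to choose the 7.
Favorable selections (no fewer than 4 defenders): C(9,4)·C(10,3) + C(9,5)·C(10,2) + C(9,6)·C(10,1) + C(9,7)·C(10,0) = 15120 + 5670 + 840 + 36 = 21666.
Probability = 21666/50388 = 3611/8398.

3611/8398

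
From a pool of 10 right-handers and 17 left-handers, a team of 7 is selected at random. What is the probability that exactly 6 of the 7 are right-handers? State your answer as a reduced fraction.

Total number of selections: C(27,7) = 888030.
Selections with exactly 6 right-handers: choose 6 of the 10 right-handers and 1 of the 17 left-handers, C(10,6)·C(17,1) = 210·17 = 3570.
Probability = 3570/888030 = 119/29601.

119/29601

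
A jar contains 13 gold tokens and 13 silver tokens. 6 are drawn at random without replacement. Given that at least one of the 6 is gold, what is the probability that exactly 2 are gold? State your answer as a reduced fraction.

Work in counts. Selections with at least one gold: C(26,6) − C(13,6) = 230230 − 1716 = 228514.
Of those, selections where exactly 2 are gold: C(13,2)·C(13,4) = 78·715 = 55770.
Conditional probability = 55770/228514 = 195/799.

195/799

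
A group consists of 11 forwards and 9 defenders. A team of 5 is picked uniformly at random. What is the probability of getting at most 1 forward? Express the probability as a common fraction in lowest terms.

63/646

There are C(20,5) = 15504 ways to choose the 5.
Favorable selections (at most 1 forward): C(11,0)·C(9,5) + C(11,1)·C(9,4) = 126 + 1386 = 1512.
Probability = 1512/15504 = 63/646.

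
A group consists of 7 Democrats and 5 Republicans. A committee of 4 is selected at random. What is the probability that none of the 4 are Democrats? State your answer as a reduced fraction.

There are C(12,4) = 495 possible selections.
Selections with no Democrats (all Republicans): C(5,4) = 5.
Probability = 5/495 = 1/99.

1/99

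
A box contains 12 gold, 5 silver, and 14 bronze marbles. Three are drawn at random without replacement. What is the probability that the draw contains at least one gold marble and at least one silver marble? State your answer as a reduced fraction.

258/899

There are C(31,3) = 4495 possible draws.
By inclusion-exclusion on the complements, draws missing all gold or all silver: C(19,3) + C(26,3) − C(14,3) = 969 + 2600 − 364 = 3205.
So draws with at least one of each: 4495 − 3205 = 1290, probability 1290/4495 = 258/899.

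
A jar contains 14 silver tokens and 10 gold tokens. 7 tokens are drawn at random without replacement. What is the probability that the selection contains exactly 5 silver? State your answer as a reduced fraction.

455/1748

The sample space is all 7-subsets of the 24: C(24,7) = 346104.
Selections with exactly 5 silver: choose 5 of the 14 silver and 2 of the 10 gold, C(14,5)·C(10,2) = 2002·45 = 90090.
Probability = 90090/346104 = 455/1748.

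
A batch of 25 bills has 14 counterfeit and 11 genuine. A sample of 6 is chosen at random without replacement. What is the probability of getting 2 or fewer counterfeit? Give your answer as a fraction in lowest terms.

Total selections: C(25,6) = 177100.
Favorable selections (2 or fewer counterfeit): C(14,0)·C(11,6) + C(14,1)·C(11,5) + C(14,2)·C(11,4) = 462 + 6468 + 30030 = 36960.
Probability = 36960/177100 = 24/115.

24/115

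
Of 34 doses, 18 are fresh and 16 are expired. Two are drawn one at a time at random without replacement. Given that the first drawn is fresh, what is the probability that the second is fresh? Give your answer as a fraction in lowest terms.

After removing one fresh, 33 remain: 17 fresh and 16 expired.
So the probability the next is fresh is 17/33.

17/33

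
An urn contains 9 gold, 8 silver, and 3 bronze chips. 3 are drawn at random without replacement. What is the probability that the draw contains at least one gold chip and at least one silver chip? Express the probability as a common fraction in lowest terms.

63/95

There are C(20,3) = 1140 possible draws.
By inclusion-exclusion on the complements, draws missing all gold or all silver: C(11,3) + C(12,3) − C(3,3) = 165 + 220 − 1 = 384.
So draws with at least one of each: 1140 − 384 = 756, probability 756/1140 = 63/95.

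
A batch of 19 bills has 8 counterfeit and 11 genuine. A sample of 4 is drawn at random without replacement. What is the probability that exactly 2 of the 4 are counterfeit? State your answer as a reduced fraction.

The sample space is all 4-subsets of the 19: C(19,4) = 3876.
Selections with exactly 2 counterfeit: choose 2 of the 8 counterfeit and 2 of the 11 genuine, C(8,2)·C(11,2) = 28·55 = 1540.
Probability = 1540/3876 = 385/969.

385/969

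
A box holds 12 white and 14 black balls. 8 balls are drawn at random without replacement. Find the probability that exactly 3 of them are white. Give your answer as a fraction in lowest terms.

616/2185

There are C(26,8) = 1562275 ways to choose 8 from 26.
Selections with exactly 3 white: choose 3 of the 12 white and 5 of the 14 black, C(12,3)·C(14,5) = 220·2002 = 440440.
Probability = 440440/1562275 = 616/2185.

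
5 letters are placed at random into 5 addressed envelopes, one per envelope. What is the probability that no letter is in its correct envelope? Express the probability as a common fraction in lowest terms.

There are 5! = 120 assignments.
By inclusion-exclusion, assignments with no fixed points: C(5,0)·5! − C(5,1)·4! + C(5,2)·3! − C(5,3)·2! + C(5,4)·1! − C(5,5)·0! = 44.
Probability = 44/120 = 11/30.

11/30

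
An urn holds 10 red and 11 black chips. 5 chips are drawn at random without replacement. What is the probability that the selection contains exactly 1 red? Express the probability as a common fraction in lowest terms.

1100/6783

Total number of selections: C(21,5) = 20349.
Selections with exactly 1 red: choose 1 of the 10 red and 4 of the 11 black, C(10,1)·C(11,4) = 10·330 = 3300.
Probability = 3300/20349 = 1100/6783.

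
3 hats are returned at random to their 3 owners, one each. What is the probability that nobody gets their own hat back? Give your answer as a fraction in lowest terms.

There are 3! = 6 assignments.
By inclusion-exclusion, assignments with no fixed points: C(3,0)·3! − C(3,1)·2! + C(3,2)·1! − C(3,3)·0! = 2.
Probability = 2/6 = 1/3.

1/3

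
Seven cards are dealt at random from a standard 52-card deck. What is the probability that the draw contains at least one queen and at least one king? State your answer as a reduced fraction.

3105873/16723070

There are C(52,7) = 133784560 possible draws.
By inclusion-exclusion on the complements, draws missing all queens or all kings: C(48,7) + C(48,7) − C(44,7) = 73629072 + 73629072 − 38320568 = 108937576.
So draws with at least one of each: 133784560 − 108937576 = 24846984, probability 24846984/133784560 = 3105873/16723070.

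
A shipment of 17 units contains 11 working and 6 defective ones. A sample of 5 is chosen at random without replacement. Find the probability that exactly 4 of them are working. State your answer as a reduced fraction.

There are C(17,5) = 6188 ways to choose 5 from 17.
Selections with exactly 4 working: choose 4 of the 11 working and 1 of the 6 defective, C(11,4)·C(6,1) = 330·6 = 1980.
Probability = 1980/6188 = 495/1547.

495/1547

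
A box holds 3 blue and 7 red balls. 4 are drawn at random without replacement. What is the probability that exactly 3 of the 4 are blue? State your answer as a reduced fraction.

There are C(10,4) = 210 ways to choose 4 from 10.
Selections with exactly 3 blue: choose 3 of the 3 blue and 1 of the 7 red, C(3,3)·C(7,1) = 1·7 = 7.
Probability = 7/210 = 1/30.

1/30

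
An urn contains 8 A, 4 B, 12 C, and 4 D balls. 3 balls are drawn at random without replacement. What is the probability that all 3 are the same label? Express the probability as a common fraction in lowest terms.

There are C(28,3) = 3276 ways to draw 3 balls.
All same label: C(8,3) + C(4,3) + C(12,3) + C(4,3) = 56 + 4 + 220 + 4 = 284.
Probability = 284/3276 = 71/819.

71/819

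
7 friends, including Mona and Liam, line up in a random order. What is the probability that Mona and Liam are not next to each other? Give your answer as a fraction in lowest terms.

5/7

There are 7! = 5040 arrangements.
Arrangements with Mona and Liam adjacent: 2·6! = 1440.
So not adjacent: 5040 − 1440 = 3600, probability 3600/5040 = 5/7.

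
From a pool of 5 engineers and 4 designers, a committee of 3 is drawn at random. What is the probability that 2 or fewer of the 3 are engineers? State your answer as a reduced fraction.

37/42

Total selections: C(9,3) = 84.
The complement is exactly 3 engineers: C(5,3)·C(4,0) = 10.
Probability = 1 − 10/84 = 74/84 = 37/42.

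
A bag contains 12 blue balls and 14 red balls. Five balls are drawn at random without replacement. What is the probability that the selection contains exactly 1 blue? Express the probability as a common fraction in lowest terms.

21/115

Total number of selections: C(26,5) = 65780.
Selections with exactly 1 blue: choose 1 of the 12 blue and 4 of the 14 red, C(12,1)·C(14,4) = 12·1001 = 12012.
Probability = 12012/65780 = 21/115.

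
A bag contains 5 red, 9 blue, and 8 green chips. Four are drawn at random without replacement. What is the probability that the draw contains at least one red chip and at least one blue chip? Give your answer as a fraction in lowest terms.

78/133

There are C(22,4) = 7315 possible draws.
By inclusion-exclusion on the complements, draws missing all red or all blue: C(17,4) + C(13,4) − C(8,4) = 2380 + 715 − 70 = 3025.
So draws with at least one of each: 7315 − 3025 = 4290, probability 4290/7315 = 78/133.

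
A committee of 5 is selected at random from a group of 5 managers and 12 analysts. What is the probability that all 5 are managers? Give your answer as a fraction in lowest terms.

1/6188

There are C(17,5) = 6188 possible selections.
Selections with all managers: C(5,5) = 1.
Probability = 1/6188.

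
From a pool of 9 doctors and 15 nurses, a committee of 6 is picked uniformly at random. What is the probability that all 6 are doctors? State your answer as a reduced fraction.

There are C(24,6) = 134596 possible selections.
Selections with all doctors: C(9,6) = 84.
Probability = 84/134596 = 3/4807.

3/4807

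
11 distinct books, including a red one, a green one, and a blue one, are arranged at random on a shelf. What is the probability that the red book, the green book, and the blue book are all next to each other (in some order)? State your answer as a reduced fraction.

3/55

There are 11! = 39916800 arrangements.
Treat the three as one block: 9! placements × 3! orders within the block = 362880·6 = 2177280.
Probability = 2177280/39916800 = 3/55.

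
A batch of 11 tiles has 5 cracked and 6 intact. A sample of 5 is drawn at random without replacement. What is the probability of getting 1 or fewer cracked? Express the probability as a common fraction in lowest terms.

27/154

There are C(11,5) = 462 ways to choose the 5.
Favorable selections (1 or fewer cracked): C(5,0)·C(6,5) + C(5,1)·C(6,4) = 6 + 75 = 81.
Probability = 81/462 = 27/154.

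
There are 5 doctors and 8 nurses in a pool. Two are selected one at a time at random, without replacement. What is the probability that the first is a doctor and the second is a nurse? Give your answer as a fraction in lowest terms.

Multiply the conditional probabilities at each draw: 5/13 · 8/12 = 40/156 = 10/39.

10/39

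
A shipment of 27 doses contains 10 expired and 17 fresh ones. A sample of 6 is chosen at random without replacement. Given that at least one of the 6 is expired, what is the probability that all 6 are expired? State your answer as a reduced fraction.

Work in counts. Selections with at least one expired: C(27,6) − C(17,6) = 296010 − 12376 = 283634.
Of those, selections where all 6 are expired: C(10,6) = 210.
Conditional probability = 210/283634 = 105/141817.

105/141817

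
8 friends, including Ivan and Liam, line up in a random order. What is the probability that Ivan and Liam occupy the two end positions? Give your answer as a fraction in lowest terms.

There are 8! = 40320 arrangements.
Place Ivan and Liam at the ends in 2 ways, arrange the remaining 6 in 6! = 720 ways: 2·720 = 1440.
Probability = 1440/40320 = 1/28.

1/28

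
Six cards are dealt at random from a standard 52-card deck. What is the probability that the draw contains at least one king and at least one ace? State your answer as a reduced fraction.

718637/5089630

There are C(52,6) = 20358520 possible draws.
By inclusion-exclusion on the complements, draws missing all kings or all aces: C(48,6) + C(48,6) − C(44,6) = 12271512 + 12271512 − 7059052 = 17483972.
So draws with at least one of each: 20358520 − 17483972 = 2874548, probability 2874548/20358520 = 718637/5089630.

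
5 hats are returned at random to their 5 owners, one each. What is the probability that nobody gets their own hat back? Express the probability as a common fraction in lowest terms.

There are 5! = 120 assignments.
By inclusion-exclusion, assignments with no fixed points: C(5,0)·5! − C(5,1)·4! + C(5,2)·3! − C(5,3)·2! + C(5,4)·1! − C(5,5)·0! = 44.
Probability = 44/120 = 11/30.

11/30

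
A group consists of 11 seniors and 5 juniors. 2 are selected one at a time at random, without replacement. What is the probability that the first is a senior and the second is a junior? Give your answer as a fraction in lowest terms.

Multiply the conditional probabilities at each draw: 11/16 · 5/15 = 55/240 = 11/48.

11/48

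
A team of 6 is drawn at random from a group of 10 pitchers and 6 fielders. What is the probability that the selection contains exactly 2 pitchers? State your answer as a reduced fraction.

The sample space is all 6-subsets of the 16: C(16,6) = 8008.
Selections with exactly 2 pitchers: choose 2 of the 10 pitchers and 4 of the 6 fielders, C(10,2)·C(6,4) = 45·15 = 675.
Probability = 675/8008.

675/8008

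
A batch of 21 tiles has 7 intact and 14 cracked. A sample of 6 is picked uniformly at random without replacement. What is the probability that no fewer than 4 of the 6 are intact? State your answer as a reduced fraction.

83/1292

There are C(21,6) = 54264 ways to choose the 6.
Favorable selections (no fewer than 4 intact): C(7,4)·C(14,2) + C(7,5)·C(14,1) + C(7,6)·C(14,0) = 3185 + 294 + 7 = 3486.
Probability = 3486/54264 = 83/1292.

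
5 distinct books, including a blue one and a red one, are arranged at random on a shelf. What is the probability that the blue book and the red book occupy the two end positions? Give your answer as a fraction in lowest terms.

There are 5! = 120 arrangements.
Place the blue book and the red book at the ends in 2 ways, arrange the remaining 3 in 3! = 6 ways: 2·6 = 12.
Probability = 12/120 = 1/10.

1/10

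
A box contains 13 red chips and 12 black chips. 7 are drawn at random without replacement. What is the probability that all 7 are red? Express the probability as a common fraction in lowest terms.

There are C(25,7) = 480700 possible selections.
Selections with all red: C(13,7) = 1716.
Probability = 1716/480700 = 39/10925.

39/10925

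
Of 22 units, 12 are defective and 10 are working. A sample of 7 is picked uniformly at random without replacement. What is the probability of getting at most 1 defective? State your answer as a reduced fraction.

There are C(22,7) = 170544 ways to choose the 7.
Favorable selections (at most 1 defective): C(12,0)·C(10,7) + C(12,1)·C(10,6) = 120 + 2520 = 2640.
Probability = 2640/170544 = 5/323.

5/323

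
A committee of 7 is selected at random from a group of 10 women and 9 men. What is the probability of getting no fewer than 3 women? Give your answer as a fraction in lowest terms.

7307/8398

Total selections: C(19,7) = 50388.
Count the complement (fewer than 3 women): C(10,0)·C(9,7) + C(10,1)·C(9,6) + C(10,2)·C(9,5) = 36 + 840 + 5670 = 6546.
Probability = 1 − 6546/50388 = 43842/50388 = 7307/8398.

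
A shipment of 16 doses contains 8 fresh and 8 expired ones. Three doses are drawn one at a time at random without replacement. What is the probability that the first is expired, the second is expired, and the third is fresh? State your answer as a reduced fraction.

Multiply the conditional probabilities at each draw: 8/16 · 7/15 · 8/14 = 448/3360 = 2/15.

2/15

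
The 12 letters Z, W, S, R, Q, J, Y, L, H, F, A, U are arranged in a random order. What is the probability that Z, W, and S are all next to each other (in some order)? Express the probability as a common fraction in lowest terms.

There are 12! = 479001600 arrangements.
Treat the three as one block: 10! placements × 3! orders within the block = 3628800·6 = 21772800.
Probability = 21772800/479001600 = 1/22.

1/22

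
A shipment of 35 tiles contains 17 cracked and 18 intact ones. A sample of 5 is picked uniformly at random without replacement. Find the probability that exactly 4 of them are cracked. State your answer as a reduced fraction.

The sample space is all 5-subsets of the 35: C(35,5) = 324632.
Selections with exactly 4 cracked: choose 4 of the 17 cracked and 1 of the 18 intact, C(17,4)·C(18,1) = 2380·18 = 42840.
Probability = 42840/324632 = 45/341.

45/341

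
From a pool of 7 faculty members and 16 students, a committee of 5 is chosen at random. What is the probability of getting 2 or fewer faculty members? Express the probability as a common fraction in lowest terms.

There are C(23,5) = 33649 ways to choose the 5.
Favorable selections (2 or fewer faculty members): C(7,0)·C(16,5) + C(7,1)·C(16,4) + C(7,2)·C(16,3) = 4368 + 12740 + 11760 = 28868.
Probability = 28868/33649 = 4124/4807.

4124/4807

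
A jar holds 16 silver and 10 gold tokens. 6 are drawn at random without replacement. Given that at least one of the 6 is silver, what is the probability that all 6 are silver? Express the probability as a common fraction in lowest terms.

286/8215

Work in counts. Selections with at least one silver: C(26,6) − C(10,6) = 230230 − 210 = 230020.
Of those, selections where all 6 are silver: C(16,6) = 8008.
Conditional probability = 8008/230020 = 286/8215.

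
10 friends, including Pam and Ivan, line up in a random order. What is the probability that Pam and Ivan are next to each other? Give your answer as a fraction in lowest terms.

1/5

There are 10! = 3628800 arrangements.
Treat Pam and Ivan as a block: 9! arrangements of the blocks × 2 orders within the block = 2·362880 = 725760.
Probability = 725760/3628800 = 1/5.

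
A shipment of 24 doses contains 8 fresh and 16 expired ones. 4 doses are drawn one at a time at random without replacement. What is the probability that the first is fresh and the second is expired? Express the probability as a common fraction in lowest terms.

Multiply the conditional probabilities at each draw: 8/24 · 16/23 = 128/552 = 16/69.

16/69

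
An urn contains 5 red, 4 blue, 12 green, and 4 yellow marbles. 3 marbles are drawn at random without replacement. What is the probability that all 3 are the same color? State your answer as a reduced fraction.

119/1150

There are C(25,3) = 2300 ways to draw 3 marbles.
All same color: C(5,3) + C(4,3) + C(12,3) + C(4,3) = 10 + 4 + 220 + 4 = 238.
Probability = 238/2300 = 119/1150.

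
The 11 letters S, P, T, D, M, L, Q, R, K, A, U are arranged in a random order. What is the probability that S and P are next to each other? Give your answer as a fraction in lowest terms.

2/11

There are 11! = 39916800 arrangements.
Treat S and P as a block: 10! arrangements of the blocks × 2 orders within the block = 2·3628800 = 7257600.
Probability = 7257600/39916800 = 2/11.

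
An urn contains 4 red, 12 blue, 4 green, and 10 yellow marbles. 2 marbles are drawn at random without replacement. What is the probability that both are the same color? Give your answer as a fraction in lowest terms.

41/145

There are C(30,2) = 435 ways to draw 2 marbles.
All same color: C(4,2) + C(12,2) + C(4,2) + C(10,2) = 6 + 66 + 6 + 45 = 123.
Probability = 123/435 = 41/145.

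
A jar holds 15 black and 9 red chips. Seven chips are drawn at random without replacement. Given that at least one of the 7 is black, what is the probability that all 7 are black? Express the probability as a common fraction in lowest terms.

715/38452

Work in counts. Selections with at least one black: C(24,7) − C(9,7) = 346104 − 36 = 346068.
Of those, selections where all 7 are black: C(15,7) = 6435.
Conditional probability = 6435/346068 = 715/38452.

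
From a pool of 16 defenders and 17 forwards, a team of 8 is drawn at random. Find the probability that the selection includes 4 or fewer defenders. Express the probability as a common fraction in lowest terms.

Total selections: C(33,8) = 13884156.
Favorable selections (4 or fewer defenders): C(16,0)·C(17,8) + C(16,1)·C(17,7) + C(16,2)·C(17,6) + C(16,3)·C(17,5) + C(16,4)·C(17,4) = 24310 + 311168 + 1485120 + 3465280 + 4331600 = 9617478.
Probability = 9617478/13884156 = 123301/178002.

123301/178002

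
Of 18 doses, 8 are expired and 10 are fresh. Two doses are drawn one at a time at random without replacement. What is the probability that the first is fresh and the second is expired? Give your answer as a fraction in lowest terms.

40/153

Multiply the conditional probabilities at each draw: 10/18 · 8/17 = 80/306 = 40/153.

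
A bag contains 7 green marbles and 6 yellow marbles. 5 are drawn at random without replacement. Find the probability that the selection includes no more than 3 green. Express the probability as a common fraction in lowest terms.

32/39

Total selections: C(13,5) = 1287.
Favorable selections (no more than 3 green): C(7,0)·C(6,5) + C(7,1)·C(6,4) + C(7,2)·C(6,3) + C(7,3)·C(6,2) = 6 + 105 + 420 + 525 = 1056.
Probability = 1056/1287 = 32/39.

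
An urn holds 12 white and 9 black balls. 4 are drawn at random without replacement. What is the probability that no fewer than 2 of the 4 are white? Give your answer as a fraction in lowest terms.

77/95

There are C(21,4) = 5985 ways to choose the 4.
Count the complement (fewer than 2 white): C(12,0)·C(9,4) + C(12,1)·C(9,3) = 126 + 1008 = 1134.
Probability = 1 − 1134/5985 = 4851/5985 = 77/95.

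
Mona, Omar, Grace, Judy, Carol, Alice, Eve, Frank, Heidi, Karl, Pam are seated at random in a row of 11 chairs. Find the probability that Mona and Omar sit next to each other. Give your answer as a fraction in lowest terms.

There are 11! = 39916800 arrangements.
Treat Mona and Omar as a block: 10! arrangements of the blocks × 2 orders within the block = 2·3628800 = 7257600.
Probability = 7257600/39916800 = 2/11.

2/11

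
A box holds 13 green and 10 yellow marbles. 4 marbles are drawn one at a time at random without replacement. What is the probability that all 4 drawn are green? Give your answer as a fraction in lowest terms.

Multiply the conditional probabilities at each draw: 13/23 · 12/22 · 11/21 · 10/20 = 17160/212520 = 13/161.

13/161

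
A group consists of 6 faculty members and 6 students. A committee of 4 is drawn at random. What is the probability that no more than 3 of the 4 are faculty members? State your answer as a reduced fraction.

32/33

Total selections: C(12,4) = 495.
The complement is exactly 4 faculty members: C(6,4)·C(6,0) = 15.
Probability = 1 − 15/495 = 480/495 = 32/33.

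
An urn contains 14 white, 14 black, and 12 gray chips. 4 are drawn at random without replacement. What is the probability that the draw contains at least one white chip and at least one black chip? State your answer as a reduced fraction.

There are C(40,4) = 91390 possible draws.
By inclusion-exclusion on the complements, draws missing all white or all black: C(26,4) + C(26,4) − C(12,4) = 14950 + 14950 − 495 = 29405.
So draws with at least one of each: 91390 − 29405 = 61985, probability 61985/91390 = 12397/18278.

12397/18278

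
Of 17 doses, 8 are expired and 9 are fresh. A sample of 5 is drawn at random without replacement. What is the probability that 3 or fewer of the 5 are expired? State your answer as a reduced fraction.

Total selections: C(17,5) = 6188.
Count the complement (more than 3 expired): C(8,4)·C(9,1) + C(8,5)·C(9,0) = 630 + 56 = 686.
Probability = 1 − 686/6188 = 5502/6188 = 393/442.

393/442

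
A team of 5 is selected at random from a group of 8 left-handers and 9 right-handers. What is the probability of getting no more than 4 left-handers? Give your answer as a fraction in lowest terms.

219/221

There are C(17,5) = 6188 ways to choose the 5.
The complement is exactly 5 left-handers: C(8,5)·C(9,0) = 56.
Probability = 1 − 56/6188 = 6132/6188 = 219/221.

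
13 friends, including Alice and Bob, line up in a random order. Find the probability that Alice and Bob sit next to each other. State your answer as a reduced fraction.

There are 13! = 6227020800 arrangements.
Treat Alice and Bob as a block: 12! arrangements of the blocks × 2 orders within the block = 2·479001600 = 958003200.
Probability = 958003200/6227020800 = 2/13.

2/13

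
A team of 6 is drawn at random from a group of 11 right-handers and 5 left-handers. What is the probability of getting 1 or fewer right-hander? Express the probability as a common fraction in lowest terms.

1/728

Total selections: C(16,6) = 8008.
Favorable selections (1 or fewer right-hander): C(11,1)·C(5,5) = 11.
Probability = 11/8008 = 1/728.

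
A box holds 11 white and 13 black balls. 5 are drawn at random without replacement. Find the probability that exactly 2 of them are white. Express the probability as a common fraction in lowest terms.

The sample space is all 5-subsets of the 24: C(24,5) = 42504.
Selections with exactly 2 white: choose 2 of the 11 white and 3 of the 13 black, C(11,2)·C(13,3) = 55·286 = 15730.
Probability = 15730/42504 = 715/1932.

715/1932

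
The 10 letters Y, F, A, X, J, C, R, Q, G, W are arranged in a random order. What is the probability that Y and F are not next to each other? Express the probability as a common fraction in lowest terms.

4/5

There are 10! = 3628800 arrangements.
Arrangements with Y and F adjacent: 2·9! = 725760.
So not adjacent: 3628800 − 725760 = 2903040, probability 2903040/3628800 = 4/5.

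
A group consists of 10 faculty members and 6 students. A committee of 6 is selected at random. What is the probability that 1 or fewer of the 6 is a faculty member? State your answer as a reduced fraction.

61/8008

Total selections: C(16,6) = 8008.
Favorable selections (1 or fewer faculty member): C(10,0)·C(6,6) + C(10,1)·C(6,5) = 1 + 60 = 61.
Probability = 61/8008.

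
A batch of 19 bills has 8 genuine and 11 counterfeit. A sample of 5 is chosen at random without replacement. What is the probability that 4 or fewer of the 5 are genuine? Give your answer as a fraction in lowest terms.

Total selections: C(19,5) = 11628.
Favorable selections (4 or fewer genuine): C(8,0)·C(11,5) + C(8,1)·C(11,4) + C(8,2)·C(11,3) + C(8,3)·C(11,2) + C(8,4)·C(11,1) = 462 + 2640 + 4620 + 3080 + 770 = 11572.
Probability = 11572/11628 = 2893/2907.

2893/2907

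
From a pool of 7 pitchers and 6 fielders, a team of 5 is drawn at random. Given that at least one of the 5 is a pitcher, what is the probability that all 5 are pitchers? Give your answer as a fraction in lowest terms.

Work in counts. Selections with at least one pitcher: C(13,5) − C(6,5) = 1287 − 6 = 1281.
Of those, selections where all 5 are pitchers: C(7,5) = 21.
Conditional probability = 21/1281 = 1/61.

1/61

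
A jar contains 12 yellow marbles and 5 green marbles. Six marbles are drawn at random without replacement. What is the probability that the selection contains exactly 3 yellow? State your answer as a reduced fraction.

Total number of selections: C(17,6) = 12376.
Selections with exactly 3 yellow: choose 3 of the 12 yellow and 3 of the 5 green, C(12,3)·C(5,3) = 220·10 = 2200.
Probability = 2200/12376 = 275/1547.

275/1547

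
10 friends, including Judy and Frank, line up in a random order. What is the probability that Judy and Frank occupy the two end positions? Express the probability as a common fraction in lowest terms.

There are 10! = 3628800 arrangements.
Place Judy and Frank at the ends in 2 ways, arrange the remaining 8 in 8! = 40320 ways: 2·40320 = 80640.
Probability = 80640/3628800 = 1/45.

1/45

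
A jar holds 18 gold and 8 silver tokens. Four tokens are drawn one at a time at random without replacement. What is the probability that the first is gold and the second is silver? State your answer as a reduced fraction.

Multiply the conditional probabilities at each draw: 18/26 · 8/25 = 144/650 = 72/325.

72/325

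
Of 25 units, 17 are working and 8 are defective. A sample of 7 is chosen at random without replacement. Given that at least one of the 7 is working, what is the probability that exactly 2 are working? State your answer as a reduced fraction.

Work in counts. Selections with at least one working: C(25,7) − C(8,7) = 480700 − 8 = 480692.
Of those, selections where exactly 2 are working: C(17,2)·C(8,5) = 136·56 = 7616.
Conditional probability = 7616/480692 = 112/7069.

112/7069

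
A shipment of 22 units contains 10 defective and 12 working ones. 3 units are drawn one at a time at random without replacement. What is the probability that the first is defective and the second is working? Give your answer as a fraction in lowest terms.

Multiply the conditional probabilities at each draw: 10/22 · 12/21 = 120/462 = 20/77.

20/77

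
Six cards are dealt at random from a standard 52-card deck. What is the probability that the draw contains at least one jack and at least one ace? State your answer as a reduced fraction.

There are C(52,6) = 20358520 possible draws.
By inclusion-exclusion on the complements, draws missing all jacks or all aces: C(48,6) + C(48,6) − C(44,6) = 12271512 + 12271512 − 7059052 = 17483972.
So draws with at least one of each: 20358520 − 17483972 = 2874548, probability 2874548/20358520 = 718637/5089630.

718637/5089630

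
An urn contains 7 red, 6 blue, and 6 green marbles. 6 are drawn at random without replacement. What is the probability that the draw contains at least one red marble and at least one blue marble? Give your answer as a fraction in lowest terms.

3499/3876

There are C(19,6) = 27132 possible draws.
By inclusion-exclusion on the complements, draws missing all red or all blue: C(12,6) + C(13,6) − C(6,6) = 924 + 1716 − 1 = 2639.
So draws with at least one of each: 27132 − 2639 = 24493, probability 24493/27132 = 3499/3876.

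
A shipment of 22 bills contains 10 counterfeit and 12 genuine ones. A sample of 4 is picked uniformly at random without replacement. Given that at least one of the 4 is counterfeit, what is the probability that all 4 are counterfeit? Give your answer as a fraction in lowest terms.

21/682

Work in counts. Selections with at least one counterfeit: C(22,4) − C(12,4) = 7315 − 495 = 6820.
Of those, selections where all 4 are counterfeit: C(10,4) = 210.
Conditional probability = 210/6820 = 21/682.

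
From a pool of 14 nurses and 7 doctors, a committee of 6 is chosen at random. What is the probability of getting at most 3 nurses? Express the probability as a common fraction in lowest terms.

Total selections: C(21,6) = 54264.
Count the complement (more than 3 nurses): C(14,4)·C(7,2) + C(14,5)·C(7,1) + C(14,6)·C(7,0) = 21021 + 14014 + 3003 = 38038.
Probability = 1 − 38038/54264 = 16226/54264 = 61/204.

61/204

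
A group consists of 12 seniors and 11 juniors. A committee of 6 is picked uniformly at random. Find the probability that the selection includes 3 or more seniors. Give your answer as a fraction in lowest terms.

2217/3059

Total selections: C(23,6) = 100947.
Count the complement (fewer than 3 seniors): C(12,0)·C(11,6) + C(12,1)·C(11,5) + C(12,2)·C(11,4) = 462 + 5544 + 21780 = 27786.
Probability = 1 − 27786/100947 = 73161/100947 = 2217/3059.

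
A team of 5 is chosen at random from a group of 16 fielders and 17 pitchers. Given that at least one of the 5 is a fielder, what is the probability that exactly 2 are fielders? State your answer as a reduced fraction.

Work in counts. Selections with at least one fielder: C(33,5) − C(17,5) = 237336 − 6188 = 231148.
Of those, selections where exactly 2 are fielders: C(16,2)·C(17,3) = 120·680 = 81600.
Conditional probability = 81600/231148 = 20400/57787.

20400/57787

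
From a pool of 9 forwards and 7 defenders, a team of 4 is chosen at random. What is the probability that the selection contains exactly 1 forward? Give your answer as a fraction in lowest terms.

The sample space is all 4-subsets of the 16: C(16,4) = 1820.
Selections with exactly 1 forward: choose 1 of the 9 forwards and 3 of the 7 defenders, C(9,1)·C(7,3) = 9·35 = 315.
Probability = 315/1820 = 9/52.

9/52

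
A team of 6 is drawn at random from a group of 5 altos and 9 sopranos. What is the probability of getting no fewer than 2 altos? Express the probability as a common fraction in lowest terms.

Total selections: C(14,6) = 3003.
Count the complement (fewer than 2 altos): C(5,0)·C(9,6) + C(5,1)·C(9,5) = 84 + 630 = 714.
Probability = 1 − 714/3003 = 2289/3003 = 109/143.

109/143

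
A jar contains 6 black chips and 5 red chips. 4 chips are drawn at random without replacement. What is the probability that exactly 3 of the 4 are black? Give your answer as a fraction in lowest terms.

The sample space is all 4-subsets of the 11: C(11,4) = 330.
Selections with exactly 3 black: choose 3 of the 6 black and 1 of the 5 red, C(6,3)·C(5,1) = 20·5 = 100.
Probability = 100/330 = 10/33.

10/33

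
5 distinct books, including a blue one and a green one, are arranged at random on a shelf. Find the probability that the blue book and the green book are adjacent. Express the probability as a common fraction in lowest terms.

There are 5! = 120 arrangements.
Treat the blue book and the green book as a block: 4! arrangements of the blocks × 2 orders within the block = 2·24 = 48.
Probability = 48/120 = 2/5.

2/5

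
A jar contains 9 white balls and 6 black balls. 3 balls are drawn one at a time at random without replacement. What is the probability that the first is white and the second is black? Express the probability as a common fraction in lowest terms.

Multiply the conditional probabilities at each draw: 9/15 · 6/14 = 54/210 = 9/35.

9/35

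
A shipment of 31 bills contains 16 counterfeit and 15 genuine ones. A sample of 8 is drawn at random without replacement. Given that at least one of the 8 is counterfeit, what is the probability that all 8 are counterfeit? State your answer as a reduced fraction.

11/6737

Work in counts. Selections with at least one counterfeit: C(31,8) − C(15,8) = 7888725 − 6435 = 7882290.
Of those, selections where all 8 are counterfeit: C(16,8) = 12870.
Conditional probability = 12870/7882290 = 11/6737.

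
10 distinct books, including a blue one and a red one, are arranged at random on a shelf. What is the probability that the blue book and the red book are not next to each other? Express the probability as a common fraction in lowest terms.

4/5

There are 10! = 3628800 arrangements.
Arrangements with the blue book and the red book adjacent: 2·9! = 725760.
So not adjacent: 3628800 − 725760 = 2903040, probability 2903040/3628800 = 4/5.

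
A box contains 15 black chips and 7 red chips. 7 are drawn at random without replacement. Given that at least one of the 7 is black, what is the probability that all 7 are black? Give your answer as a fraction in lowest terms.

6435/170543

Work in counts. Selections with at least one black: C(22,7) − C(7,7) = 170544 − 1 = 170543.
Of those, selections where all 7 are black: C(15,7) = 6435.
Conditional probability = 6435/170543.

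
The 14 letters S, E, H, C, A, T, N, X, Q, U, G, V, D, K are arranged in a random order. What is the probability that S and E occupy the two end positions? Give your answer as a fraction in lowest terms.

There are 14! = 87178291200 arrangements.
Place S and E at the ends in 2 ways, arrange the remaining 12 in 12! = 479001600 ways: 2·479001600 = 958003200.
Probability = 958003200/87178291200 = 1/91.

1/91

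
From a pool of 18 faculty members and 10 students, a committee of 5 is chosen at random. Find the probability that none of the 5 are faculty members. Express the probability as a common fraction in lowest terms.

1/390

There are C(28,5) = 98280 possible selections.
Selections with no faculty members (all students): C(10,5) = 252.
Probability = 252/98280 = 1/390.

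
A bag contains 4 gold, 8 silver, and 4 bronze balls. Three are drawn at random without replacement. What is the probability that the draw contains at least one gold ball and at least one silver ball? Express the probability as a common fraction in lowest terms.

18/35

There are C(16,3) = 560 possible draws.
By inclusion-exclusion on the complements, draws missing all gold or all silver: C(12,3) + C(8,3) − C(4,3) = 220 + 56 − 4 = 272.
So draws with at least one of each: 560 − 272 = 288, probability 288/560 = 18/35.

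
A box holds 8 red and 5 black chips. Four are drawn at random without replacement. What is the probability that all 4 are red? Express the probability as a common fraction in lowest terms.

14/143

There are C(13,4) = 715 possible selections.
Selections with all red: C(8,4) = 70.
Probability = 70/715 = 14/143.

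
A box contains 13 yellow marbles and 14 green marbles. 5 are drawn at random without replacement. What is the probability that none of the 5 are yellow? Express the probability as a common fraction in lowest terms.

77/3105

There are C(27,5) = 80730 possible selections.
Selections with no yellow (all green): C(14,5) = 2002.
Probability = 2002/80730 = 77/3105.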